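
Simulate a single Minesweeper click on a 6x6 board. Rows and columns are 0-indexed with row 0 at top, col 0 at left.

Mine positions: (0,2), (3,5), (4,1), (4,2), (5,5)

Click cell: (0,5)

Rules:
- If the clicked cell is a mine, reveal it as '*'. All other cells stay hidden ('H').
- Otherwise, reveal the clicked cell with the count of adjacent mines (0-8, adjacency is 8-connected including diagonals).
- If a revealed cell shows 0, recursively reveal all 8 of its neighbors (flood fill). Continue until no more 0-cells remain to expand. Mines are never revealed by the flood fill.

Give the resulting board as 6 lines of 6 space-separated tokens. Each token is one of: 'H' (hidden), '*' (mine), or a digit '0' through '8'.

0 1 H 1 0 0
0 1 1 1 0 0
0 0 0 0 1 1
1 2 2 1 1 H
H H H H H H
H H H H H H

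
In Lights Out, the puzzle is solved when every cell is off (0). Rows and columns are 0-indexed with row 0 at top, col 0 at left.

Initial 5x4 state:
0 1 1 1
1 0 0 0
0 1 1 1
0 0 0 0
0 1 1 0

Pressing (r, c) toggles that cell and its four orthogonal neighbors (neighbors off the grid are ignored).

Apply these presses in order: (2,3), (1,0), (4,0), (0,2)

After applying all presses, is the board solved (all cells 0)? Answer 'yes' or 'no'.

After press 1 at (2,3):
0 1 1 1
1 0 0 1
0 1 0 0
0 0 0 1
0 1 1 0

After press 2 at (1,0):
1 1 1 1
0 1 0 1
1 1 0 0
0 0 0 1
0 1 1 0

After press 3 at (4,0):
1 1 1 1
0 1 0 1
1 1 0 0
1 0 0 1
1 0 1 0

After press 4 at (0,2):
1 0 0 0
0 1 1 1
1 1 0 0
1 0 0 1
1 0 1 0

Lights still on: 10

Answer: no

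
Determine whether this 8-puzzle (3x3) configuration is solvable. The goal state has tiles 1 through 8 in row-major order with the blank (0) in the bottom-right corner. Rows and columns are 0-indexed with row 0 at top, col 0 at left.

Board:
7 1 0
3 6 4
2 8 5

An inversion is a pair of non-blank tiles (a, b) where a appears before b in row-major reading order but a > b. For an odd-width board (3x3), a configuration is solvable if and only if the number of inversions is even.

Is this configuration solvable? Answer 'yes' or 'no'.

Answer: yes

Derivation:
Inversions (pairs i<j in row-major order where tile[i] > tile[j] > 0): 12
12 is even, so the puzzle is solvable.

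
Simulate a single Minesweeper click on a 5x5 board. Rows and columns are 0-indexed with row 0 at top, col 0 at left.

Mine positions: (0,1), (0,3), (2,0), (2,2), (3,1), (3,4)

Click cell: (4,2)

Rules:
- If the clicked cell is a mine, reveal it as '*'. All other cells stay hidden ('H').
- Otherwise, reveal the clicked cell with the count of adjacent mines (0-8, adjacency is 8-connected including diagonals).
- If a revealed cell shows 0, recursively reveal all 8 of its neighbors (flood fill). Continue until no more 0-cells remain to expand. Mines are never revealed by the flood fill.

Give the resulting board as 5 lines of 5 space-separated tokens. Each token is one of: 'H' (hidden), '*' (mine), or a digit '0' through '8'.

H H H H H
H H H H H
H H H H H
H H H H H
H H 1 H H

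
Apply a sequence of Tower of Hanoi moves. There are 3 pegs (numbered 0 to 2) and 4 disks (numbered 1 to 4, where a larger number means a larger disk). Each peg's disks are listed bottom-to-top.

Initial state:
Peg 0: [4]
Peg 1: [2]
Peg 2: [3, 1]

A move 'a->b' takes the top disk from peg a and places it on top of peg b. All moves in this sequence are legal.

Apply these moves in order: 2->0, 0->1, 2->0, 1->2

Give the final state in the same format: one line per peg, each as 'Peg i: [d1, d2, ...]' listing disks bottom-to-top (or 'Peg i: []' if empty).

After move 1 (2->0):
Peg 0: [4, 1]
Peg 1: [2]
Peg 2: [3]

After move 2 (0->1):
Peg 0: [4]
Peg 1: [2, 1]
Peg 2: [3]

After move 3 (2->0):
Peg 0: [4, 3]
Peg 1: [2, 1]
Peg 2: []

After move 4 (1->2):
Peg 0: [4, 3]
Peg 1: [2]
Peg 2: [1]

Answer: Peg 0: [4, 3]
Peg 1: [2]
Peg 2: [1]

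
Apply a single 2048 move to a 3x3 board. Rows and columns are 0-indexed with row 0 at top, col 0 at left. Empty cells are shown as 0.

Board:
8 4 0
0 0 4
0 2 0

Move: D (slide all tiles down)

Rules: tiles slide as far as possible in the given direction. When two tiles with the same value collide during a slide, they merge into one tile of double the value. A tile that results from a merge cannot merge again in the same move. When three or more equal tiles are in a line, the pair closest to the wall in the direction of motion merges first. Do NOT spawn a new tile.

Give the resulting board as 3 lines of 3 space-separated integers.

Answer: 0 0 0
0 4 0
8 2 4

Derivation:
Slide down:
col 0: [8, 0, 0] -> [0, 0, 8]
col 1: [4, 0, 2] -> [0, 4, 2]
col 2: [0, 4, 0] -> [0, 0, 4]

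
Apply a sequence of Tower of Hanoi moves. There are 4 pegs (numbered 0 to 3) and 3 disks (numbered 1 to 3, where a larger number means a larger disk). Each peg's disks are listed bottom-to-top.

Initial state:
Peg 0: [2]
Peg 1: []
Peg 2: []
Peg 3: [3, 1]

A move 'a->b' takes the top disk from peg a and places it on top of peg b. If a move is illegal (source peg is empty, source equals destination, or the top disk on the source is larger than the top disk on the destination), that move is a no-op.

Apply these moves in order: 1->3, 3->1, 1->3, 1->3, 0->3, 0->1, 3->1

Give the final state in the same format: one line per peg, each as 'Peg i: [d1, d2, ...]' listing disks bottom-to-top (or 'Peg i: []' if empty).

After move 1 (1->3):
Peg 0: [2]
Peg 1: []
Peg 2: []
Peg 3: [3, 1]

After move 2 (3->1):
Peg 0: [2]
Peg 1: [1]
Peg 2: []
Peg 3: [3]

After move 3 (1->3):
Peg 0: [2]
Peg 1: []
Peg 2: []
Peg 3: [3, 1]

After move 4 (1->3):
Peg 0: [2]
Peg 1: []
Peg 2: []
Peg 3: [3, 1]

After move 5 (0->3):
Peg 0: [2]
Peg 1: []
Peg 2: []
Peg 3: [3, 1]

After move 6 (0->1):
Peg 0: []
Peg 1: [2]
Peg 2: []
Peg 3: [3, 1]

After move 7 (3->1):
Peg 0: []
Peg 1: [2, 1]
Peg 2: []
Peg 3: [3]

Answer: Peg 0: []
Peg 1: [2, 1]
Peg 2: []
Peg 3: [3]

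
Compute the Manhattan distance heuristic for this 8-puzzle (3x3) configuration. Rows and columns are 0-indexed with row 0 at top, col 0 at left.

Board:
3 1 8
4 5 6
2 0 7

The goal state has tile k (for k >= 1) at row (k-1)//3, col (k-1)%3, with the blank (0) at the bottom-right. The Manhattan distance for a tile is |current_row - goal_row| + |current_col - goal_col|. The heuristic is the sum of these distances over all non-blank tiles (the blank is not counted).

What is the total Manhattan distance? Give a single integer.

Tile 3: at (0,0), goal (0,2), distance |0-0|+|0-2| = 2
Tile 1: at (0,1), goal (0,0), distance |0-0|+|1-0| = 1
Tile 8: at (0,2), goal (2,1), distance |0-2|+|2-1| = 3
Tile 4: at (1,0), goal (1,0), distance |1-1|+|0-0| = 0
Tile 5: at (1,1), goal (1,1), distance |1-1|+|1-1| = 0
Tile 6: at (1,2), goal (1,2), distance |1-1|+|2-2| = 0
Tile 2: at (2,0), goal (0,1), distance |2-0|+|0-1| = 3
Tile 7: at (2,2), goal (2,0), distance |2-2|+|2-0| = 2
Sum: 2 + 1 + 3 + 0 + 0 + 0 + 3 + 2 = 11

Answer: 11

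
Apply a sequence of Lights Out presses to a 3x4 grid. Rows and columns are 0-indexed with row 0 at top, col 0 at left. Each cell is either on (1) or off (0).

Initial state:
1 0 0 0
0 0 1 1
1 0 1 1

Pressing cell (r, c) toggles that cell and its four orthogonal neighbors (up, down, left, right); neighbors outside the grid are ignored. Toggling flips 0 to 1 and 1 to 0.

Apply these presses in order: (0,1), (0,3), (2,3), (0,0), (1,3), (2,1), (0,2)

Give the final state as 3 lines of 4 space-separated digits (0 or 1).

Answer: 1 1 1 1
1 0 1 0
0 1 1 1

Derivation:
After press 1 at (0,1):
0 1 1 0
0 1 1 1
1 0 1 1

After press 2 at (0,3):
0 1 0 1
0 1 1 0
1 0 1 1

After press 3 at (2,3):
0 1 0 1
0 1 1 1
1 0 0 0

After press 4 at (0,0):
1 0 0 1
1 1 1 1
1 0 0 0

After press 5 at (1,3):
1 0 0 0
1 1 0 0
1 0 0 1

After press 6 at (2,1):
1 0 0 0
1 0 0 0
0 1 1 1

After press 7 at (0,2):
1 1 1 1
1 0 1 0
0 1 1 1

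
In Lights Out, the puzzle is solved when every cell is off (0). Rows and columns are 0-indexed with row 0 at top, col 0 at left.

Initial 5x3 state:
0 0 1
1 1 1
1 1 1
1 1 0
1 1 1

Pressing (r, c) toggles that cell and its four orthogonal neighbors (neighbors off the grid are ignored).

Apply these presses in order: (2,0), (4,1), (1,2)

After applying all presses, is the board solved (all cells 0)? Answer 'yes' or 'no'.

After press 1 at (2,0):
0 0 1
0 1 1
0 0 1
0 1 0
1 1 1

After press 2 at (4,1):
0 0 1
0 1 1
0 0 1
0 0 0
0 0 0

After press 3 at (1,2):
0 0 0
0 0 0
0 0 0
0 0 0
0 0 0

Lights still on: 0

Answer: yes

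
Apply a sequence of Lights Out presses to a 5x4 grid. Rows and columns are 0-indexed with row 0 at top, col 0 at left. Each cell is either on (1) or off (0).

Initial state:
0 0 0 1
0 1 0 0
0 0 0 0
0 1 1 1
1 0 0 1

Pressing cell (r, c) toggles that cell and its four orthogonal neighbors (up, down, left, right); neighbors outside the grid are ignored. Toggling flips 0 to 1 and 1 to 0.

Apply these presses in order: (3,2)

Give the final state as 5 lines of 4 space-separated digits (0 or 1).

Answer: 0 0 0 1
0 1 0 0
0 0 1 0
0 0 0 0
1 0 1 1

Derivation:
After press 1 at (3,2):
0 0 0 1
0 1 0 0
0 0 1 0
0 0 0 0
1 0 1 1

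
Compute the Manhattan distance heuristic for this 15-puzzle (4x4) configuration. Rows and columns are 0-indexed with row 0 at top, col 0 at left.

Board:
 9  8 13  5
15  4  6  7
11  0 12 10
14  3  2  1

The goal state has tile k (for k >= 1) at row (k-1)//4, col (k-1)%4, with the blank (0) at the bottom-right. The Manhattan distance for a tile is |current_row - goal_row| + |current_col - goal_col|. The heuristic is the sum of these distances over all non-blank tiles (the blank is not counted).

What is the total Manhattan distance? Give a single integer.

Tile 9: (0,0)->(2,0) = 2
Tile 8: (0,1)->(1,3) = 3
Tile 13: (0,2)->(3,0) = 5
Tile 5: (0,3)->(1,0) = 4
Tile 15: (1,0)->(3,2) = 4
Tile 4: (1,1)->(0,3) = 3
Tile 6: (1,2)->(1,1) = 1
Tile 7: (1,3)->(1,2) = 1
Tile 11: (2,0)->(2,2) = 2
Tile 12: (2,2)->(2,3) = 1
Tile 10: (2,3)->(2,1) = 2
Tile 14: (3,0)->(3,1) = 1
Tile 3: (3,1)->(0,2) = 4
Tile 2: (3,2)->(0,1) = 4
Tile 1: (3,3)->(0,0) = 6
Sum: 2 + 3 + 5 + 4 + 4 + 3 + 1 + 1 + 2 + 1 + 2 + 1 + 4 + 4 + 6 = 43

Answer: 43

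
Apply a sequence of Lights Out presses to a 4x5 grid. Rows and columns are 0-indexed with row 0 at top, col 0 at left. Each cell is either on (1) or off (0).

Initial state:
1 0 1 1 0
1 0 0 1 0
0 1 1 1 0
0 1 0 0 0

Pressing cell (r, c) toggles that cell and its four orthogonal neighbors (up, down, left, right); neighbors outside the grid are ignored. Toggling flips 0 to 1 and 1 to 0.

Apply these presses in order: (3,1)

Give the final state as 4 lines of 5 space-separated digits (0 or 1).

After press 1 at (3,1):
1 0 1 1 0
1 0 0 1 0
0 0 1 1 0
1 0 1 0 0

Answer: 1 0 1 1 0
1 0 0 1 0
0 0 1 1 0
1 0 1 0 0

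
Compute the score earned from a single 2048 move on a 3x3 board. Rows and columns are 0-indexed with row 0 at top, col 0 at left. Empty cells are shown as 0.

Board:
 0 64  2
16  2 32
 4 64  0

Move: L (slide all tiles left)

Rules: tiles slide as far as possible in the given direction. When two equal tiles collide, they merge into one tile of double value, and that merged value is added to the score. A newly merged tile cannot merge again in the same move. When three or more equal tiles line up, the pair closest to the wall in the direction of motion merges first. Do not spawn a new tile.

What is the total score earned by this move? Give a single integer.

Slide left:
row 0: [0, 64, 2] -> [64, 2, 0]  score +0 (running 0)
row 1: [16, 2, 32] -> [16, 2, 32]  score +0 (running 0)
row 2: [4, 64, 0] -> [4, 64, 0]  score +0 (running 0)
Board after move:
64  2  0
16  2 32
 4 64  0

Answer: 0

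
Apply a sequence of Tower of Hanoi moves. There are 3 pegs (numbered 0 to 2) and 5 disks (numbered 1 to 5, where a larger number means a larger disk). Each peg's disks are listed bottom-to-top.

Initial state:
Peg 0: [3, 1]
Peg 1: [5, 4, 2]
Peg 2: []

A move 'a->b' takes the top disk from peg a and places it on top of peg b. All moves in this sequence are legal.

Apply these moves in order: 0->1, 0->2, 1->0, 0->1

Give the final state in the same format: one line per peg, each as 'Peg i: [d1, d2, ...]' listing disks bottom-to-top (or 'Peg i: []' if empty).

Answer: Peg 0: []
Peg 1: [5, 4, 2, 1]
Peg 2: [3]

Derivation:
After move 1 (0->1):
Peg 0: [3]
Peg 1: [5, 4, 2, 1]
Peg 2: []

After move 2 (0->2):
Peg 0: []
Peg 1: [5, 4, 2, 1]
Peg 2: [3]

After move 3 (1->0):
Peg 0: [1]
Peg 1: [5, 4, 2]
Peg 2: [3]

After move 4 (0->1):
Peg 0: []
Peg 1: [5, 4, 2, 1]
Peg 2: [3]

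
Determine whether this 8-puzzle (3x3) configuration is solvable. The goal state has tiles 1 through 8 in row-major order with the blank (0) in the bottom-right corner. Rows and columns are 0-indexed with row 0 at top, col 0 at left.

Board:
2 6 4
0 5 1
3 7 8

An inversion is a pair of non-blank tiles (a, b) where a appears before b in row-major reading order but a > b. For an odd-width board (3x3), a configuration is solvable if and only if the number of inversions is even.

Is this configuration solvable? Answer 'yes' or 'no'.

Inversions (pairs i<j in row-major order where tile[i] > tile[j] > 0): 9
9 is odd, so the puzzle is not solvable.

Answer: no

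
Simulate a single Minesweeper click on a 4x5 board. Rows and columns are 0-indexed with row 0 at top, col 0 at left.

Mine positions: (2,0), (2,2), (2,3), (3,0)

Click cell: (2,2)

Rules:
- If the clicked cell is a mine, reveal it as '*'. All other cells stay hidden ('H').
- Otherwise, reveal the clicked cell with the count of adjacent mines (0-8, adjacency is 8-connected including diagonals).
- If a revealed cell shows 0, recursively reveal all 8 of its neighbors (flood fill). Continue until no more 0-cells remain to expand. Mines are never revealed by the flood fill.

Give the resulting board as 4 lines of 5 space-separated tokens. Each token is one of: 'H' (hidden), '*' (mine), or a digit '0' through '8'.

H H H H H
H H H H H
H H * H H
H H H H H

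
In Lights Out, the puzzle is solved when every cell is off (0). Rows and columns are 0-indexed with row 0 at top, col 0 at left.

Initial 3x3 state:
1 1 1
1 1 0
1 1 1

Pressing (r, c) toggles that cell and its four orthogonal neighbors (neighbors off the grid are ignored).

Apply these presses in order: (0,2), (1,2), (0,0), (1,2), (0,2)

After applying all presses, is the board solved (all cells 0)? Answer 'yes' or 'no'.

Answer: no

Derivation:
After press 1 at (0,2):
1 0 0
1 1 1
1 1 1

After press 2 at (1,2):
1 0 1
1 0 0
1 1 0

After press 3 at (0,0):
0 1 1
0 0 0
1 1 0

After press 4 at (1,2):
0 1 0
0 1 1
1 1 1

After press 5 at (0,2):
0 0 1
0 1 0
1 1 1

Lights still on: 5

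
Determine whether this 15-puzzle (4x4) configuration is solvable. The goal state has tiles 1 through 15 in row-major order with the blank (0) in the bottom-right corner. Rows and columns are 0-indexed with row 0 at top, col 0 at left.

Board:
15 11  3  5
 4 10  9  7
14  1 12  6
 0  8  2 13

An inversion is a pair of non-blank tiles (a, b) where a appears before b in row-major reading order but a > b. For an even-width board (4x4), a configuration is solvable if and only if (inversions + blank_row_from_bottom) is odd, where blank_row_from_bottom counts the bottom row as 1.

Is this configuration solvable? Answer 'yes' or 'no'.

Answer: yes

Derivation:
Inversions: 56
Blank is in row 3 (0-indexed from top), which is row 1 counting from the bottom (bottom = 1).
56 + 1 = 57, which is odd, so the puzzle is solvable.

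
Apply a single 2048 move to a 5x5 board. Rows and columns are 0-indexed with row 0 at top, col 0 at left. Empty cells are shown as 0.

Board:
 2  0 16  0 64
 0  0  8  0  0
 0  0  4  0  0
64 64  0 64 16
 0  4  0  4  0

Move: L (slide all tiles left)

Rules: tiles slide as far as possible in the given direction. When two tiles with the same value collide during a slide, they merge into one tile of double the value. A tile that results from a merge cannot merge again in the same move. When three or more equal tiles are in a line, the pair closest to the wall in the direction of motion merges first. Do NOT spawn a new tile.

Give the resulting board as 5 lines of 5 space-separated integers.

Answer:   2  16  64   0   0
  8   0   0   0   0
  4   0   0   0   0
128  64  16   0   0
  8   0   0   0   0

Derivation:
Slide left:
row 0: [2, 0, 16, 0, 64] -> [2, 16, 64, 0, 0]
row 1: [0, 0, 8, 0, 0] -> [8, 0, 0, 0, 0]
row 2: [0, 0, 4, 0, 0] -> [4, 0, 0, 0, 0]
row 3: [64, 64, 0, 64, 16] -> [128, 64, 16, 0, 0]
row 4: [0, 4, 0, 4, 0] -> [8, 0, 0, 0, 0]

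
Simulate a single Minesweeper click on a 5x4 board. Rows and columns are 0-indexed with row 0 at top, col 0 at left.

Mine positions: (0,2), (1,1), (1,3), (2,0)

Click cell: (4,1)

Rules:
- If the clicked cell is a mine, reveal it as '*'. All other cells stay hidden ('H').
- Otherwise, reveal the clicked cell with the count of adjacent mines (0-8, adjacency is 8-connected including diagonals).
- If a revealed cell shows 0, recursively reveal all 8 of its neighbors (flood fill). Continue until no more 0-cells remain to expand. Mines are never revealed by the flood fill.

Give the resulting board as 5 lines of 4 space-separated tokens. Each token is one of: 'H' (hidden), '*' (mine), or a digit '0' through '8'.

H H H H
H H H H
H 2 2 1
1 1 0 0
0 0 0 0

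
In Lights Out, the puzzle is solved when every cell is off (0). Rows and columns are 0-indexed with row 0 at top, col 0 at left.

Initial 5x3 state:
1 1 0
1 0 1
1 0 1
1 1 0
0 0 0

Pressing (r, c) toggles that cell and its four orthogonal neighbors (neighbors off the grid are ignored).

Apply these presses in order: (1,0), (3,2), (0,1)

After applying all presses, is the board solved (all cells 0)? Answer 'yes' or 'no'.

After press 1 at (1,0):
0 1 0
0 1 1
0 0 1
1 1 0
0 0 0

After press 2 at (3,2):
0 1 0
0 1 1
0 0 0
1 0 1
0 0 1

After press 3 at (0,1):
1 0 1
0 0 1
0 0 0
1 0 1
0 0 1

Lights still on: 6

Answer: no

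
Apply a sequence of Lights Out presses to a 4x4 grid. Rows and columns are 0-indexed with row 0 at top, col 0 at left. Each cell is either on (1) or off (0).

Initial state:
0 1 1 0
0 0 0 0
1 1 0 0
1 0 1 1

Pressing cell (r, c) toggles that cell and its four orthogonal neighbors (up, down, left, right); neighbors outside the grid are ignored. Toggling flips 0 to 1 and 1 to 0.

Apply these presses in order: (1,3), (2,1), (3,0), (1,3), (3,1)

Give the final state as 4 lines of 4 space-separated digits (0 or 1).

Answer: 0 1 1 0
0 1 0 0
1 1 1 0
1 1 0 1

Derivation:
After press 1 at (1,3):
0 1 1 1
0 0 1 1
1 1 0 1
1 0 1 1

After press 2 at (2,1):
0 1 1 1
0 1 1 1
0 0 1 1
1 1 1 1

After press 3 at (3,0):
0 1 1 1
0 1 1 1
1 0 1 1
0 0 1 1

After press 4 at (1,3):
0 1 1 0
0 1 0 0
1 0 1 0
0 0 1 1

After press 5 at (3,1):
0 1 1 0
0 1 0 0
1 1 1 0
1 1 0 1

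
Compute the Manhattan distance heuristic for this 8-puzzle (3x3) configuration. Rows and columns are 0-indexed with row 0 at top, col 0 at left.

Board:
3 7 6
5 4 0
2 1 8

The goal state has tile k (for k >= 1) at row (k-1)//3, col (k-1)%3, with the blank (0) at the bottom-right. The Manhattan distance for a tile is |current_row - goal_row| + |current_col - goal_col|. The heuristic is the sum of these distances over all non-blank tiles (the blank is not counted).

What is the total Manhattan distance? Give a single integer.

Tile 3: (0,0)->(0,2) = 2
Tile 7: (0,1)->(2,0) = 3
Tile 6: (0,2)->(1,2) = 1
Tile 5: (1,0)->(1,1) = 1
Tile 4: (1,1)->(1,0) = 1
Tile 2: (2,0)->(0,1) = 3
Tile 1: (2,1)->(0,0) = 3
Tile 8: (2,2)->(2,1) = 1
Sum: 2 + 3 + 1 + 1 + 1 + 3 + 3 + 1 = 15

Answer: 15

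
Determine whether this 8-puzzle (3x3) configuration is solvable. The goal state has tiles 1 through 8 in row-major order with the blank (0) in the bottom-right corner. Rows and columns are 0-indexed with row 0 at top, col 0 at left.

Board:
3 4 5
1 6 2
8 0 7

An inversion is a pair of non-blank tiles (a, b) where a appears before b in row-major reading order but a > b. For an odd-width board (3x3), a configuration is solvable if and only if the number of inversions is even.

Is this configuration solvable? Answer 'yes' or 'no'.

Inversions (pairs i<j in row-major order where tile[i] > tile[j] > 0): 8
8 is even, so the puzzle is solvable.

Answer: yes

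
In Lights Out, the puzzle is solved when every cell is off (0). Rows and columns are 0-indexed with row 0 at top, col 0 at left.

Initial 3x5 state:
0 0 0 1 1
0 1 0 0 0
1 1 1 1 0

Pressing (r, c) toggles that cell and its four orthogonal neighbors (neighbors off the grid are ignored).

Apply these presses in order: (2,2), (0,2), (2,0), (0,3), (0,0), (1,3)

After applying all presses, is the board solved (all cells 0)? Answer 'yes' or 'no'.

Answer: no

Derivation:
After press 1 at (2,2):
0 0 0 1 1
0 1 1 0 0
1 0 0 0 0

After press 2 at (0,2):
0 1 1 0 1
0 1 0 0 0
1 0 0 0 0

After press 3 at (2,0):
0 1 1 0 1
1 1 0 0 0
0 1 0 0 0

After press 4 at (0,3):
0 1 0 1 0
1 1 0 1 0
0 1 0 0 0

After press 5 at (0,0):
1 0 0 1 0
0 1 0 1 0
0 1 0 0 0

After press 6 at (1,3):
1 0 0 0 0
0 1 1 0 1
0 1 0 1 0

Lights still on: 6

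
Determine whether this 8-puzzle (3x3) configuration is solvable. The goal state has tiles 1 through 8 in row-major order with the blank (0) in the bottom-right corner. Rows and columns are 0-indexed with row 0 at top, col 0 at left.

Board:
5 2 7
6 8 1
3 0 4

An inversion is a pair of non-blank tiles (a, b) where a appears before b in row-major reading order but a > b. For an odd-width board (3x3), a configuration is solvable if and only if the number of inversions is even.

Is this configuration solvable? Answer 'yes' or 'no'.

Answer: no

Derivation:
Inversions (pairs i<j in row-major order where tile[i] > tile[j] > 0): 15
15 is odd, so the puzzle is not solvable.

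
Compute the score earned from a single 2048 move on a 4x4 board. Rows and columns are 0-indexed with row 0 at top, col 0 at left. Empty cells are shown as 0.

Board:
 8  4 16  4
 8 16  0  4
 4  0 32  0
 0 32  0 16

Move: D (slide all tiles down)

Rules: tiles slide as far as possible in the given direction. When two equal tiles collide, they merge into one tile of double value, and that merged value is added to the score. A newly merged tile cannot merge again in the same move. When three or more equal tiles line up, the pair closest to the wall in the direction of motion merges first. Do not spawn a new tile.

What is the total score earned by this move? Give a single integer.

Answer: 24

Derivation:
Slide down:
col 0: [8, 8, 4, 0] -> [0, 0, 16, 4]  score +16 (running 16)
col 1: [4, 16, 0, 32] -> [0, 4, 16, 32]  score +0 (running 16)
col 2: [16, 0, 32, 0] -> [0, 0, 16, 32]  score +0 (running 16)
col 3: [4, 4, 0, 16] -> [0, 0, 8, 16]  score +8 (running 24)
Board after move:
 0  0  0  0
 0  4  0  0
16 16 16  8
 4 32 32 16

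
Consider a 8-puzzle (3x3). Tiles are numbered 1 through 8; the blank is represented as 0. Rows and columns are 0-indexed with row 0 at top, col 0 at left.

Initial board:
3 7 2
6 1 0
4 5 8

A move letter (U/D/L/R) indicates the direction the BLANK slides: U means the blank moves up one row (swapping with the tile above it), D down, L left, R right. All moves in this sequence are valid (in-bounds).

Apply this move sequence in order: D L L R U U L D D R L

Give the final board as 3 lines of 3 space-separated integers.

Answer: 6 3 2
4 7 8
0 1 5

Derivation:
After move 1 (D):
3 7 2
6 1 8
4 5 0

After move 2 (L):
3 7 2
6 1 8
4 0 5

After move 3 (L):
3 7 2
6 1 8
0 4 5

After move 4 (R):
3 7 2
6 1 8
4 0 5

After move 5 (U):
3 7 2
6 0 8
4 1 5

After move 6 (U):
3 0 2
6 7 8
4 1 5

After move 7 (L):
0 3 2
6 7 8
4 1 5

After move 8 (D):
6 3 2
0 7 8
4 1 5

After move 9 (D):
6 3 2
4 7 8
0 1 5

After move 10 (R):
6 3 2
4 7 8
1 0 5

After move 11 (L):
6 3 2
4 7 8
0 1 5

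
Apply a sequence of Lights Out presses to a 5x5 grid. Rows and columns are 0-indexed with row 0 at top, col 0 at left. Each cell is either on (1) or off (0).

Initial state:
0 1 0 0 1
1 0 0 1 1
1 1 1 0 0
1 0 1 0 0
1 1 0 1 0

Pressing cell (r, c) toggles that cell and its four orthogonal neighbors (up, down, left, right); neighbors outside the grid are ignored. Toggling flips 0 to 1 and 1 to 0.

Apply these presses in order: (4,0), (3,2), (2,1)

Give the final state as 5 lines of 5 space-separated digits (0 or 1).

After press 1 at (4,0):
0 1 0 0 1
1 0 0 1 1
1 1 1 0 0
0 0 1 0 0
0 0 0 1 0

After press 2 at (3,2):
0 1 0 0 1
1 0 0 1 1
1 1 0 0 0
0 1 0 1 0
0 0 1 1 0

After press 3 at (2,1):
0 1 0 0 1
1 1 0 1 1
0 0 1 0 0
0 0 0 1 0
0 0 1 1 0

Answer: 0 1 0 0 1
1 1 0 1 1
0 0 1 0 0
0 0 0 1 0
0 0 1 1 0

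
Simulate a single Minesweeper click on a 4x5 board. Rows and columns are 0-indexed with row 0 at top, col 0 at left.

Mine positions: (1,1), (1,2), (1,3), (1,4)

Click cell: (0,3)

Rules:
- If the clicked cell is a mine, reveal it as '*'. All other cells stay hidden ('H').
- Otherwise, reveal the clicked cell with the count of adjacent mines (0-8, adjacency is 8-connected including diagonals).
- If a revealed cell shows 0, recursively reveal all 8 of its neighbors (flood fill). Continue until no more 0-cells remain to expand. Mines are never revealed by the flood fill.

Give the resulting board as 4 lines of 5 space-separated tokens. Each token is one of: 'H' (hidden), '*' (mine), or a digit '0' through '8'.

H H H 3 H
H H H H H
H H H H H
H H H H H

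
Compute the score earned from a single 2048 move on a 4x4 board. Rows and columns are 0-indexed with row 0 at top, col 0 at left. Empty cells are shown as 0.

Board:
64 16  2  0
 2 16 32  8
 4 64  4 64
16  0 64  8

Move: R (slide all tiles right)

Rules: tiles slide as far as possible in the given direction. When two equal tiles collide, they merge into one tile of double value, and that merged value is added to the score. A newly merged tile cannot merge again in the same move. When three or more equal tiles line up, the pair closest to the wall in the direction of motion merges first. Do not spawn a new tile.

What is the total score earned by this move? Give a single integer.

Slide right:
row 0: [64, 16, 2, 0] -> [0, 64, 16, 2]  score +0 (running 0)
row 1: [2, 16, 32, 8] -> [2, 16, 32, 8]  score +0 (running 0)
row 2: [4, 64, 4, 64] -> [4, 64, 4, 64]  score +0 (running 0)
row 3: [16, 0, 64, 8] -> [0, 16, 64, 8]  score +0 (running 0)
Board after move:
 0 64 16  2
 2 16 32  8
 4 64  4 64
 0 16 64  8

Answer: 0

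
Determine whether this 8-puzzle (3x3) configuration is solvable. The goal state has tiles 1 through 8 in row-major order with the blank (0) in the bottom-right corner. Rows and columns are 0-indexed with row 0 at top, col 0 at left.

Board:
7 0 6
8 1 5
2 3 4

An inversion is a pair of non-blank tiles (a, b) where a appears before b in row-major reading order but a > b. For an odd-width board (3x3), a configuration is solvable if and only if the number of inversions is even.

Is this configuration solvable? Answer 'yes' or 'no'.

Answer: no

Derivation:
Inversions (pairs i<j in row-major order where tile[i] > tile[j] > 0): 19
19 is odd, so the puzzle is not solvable.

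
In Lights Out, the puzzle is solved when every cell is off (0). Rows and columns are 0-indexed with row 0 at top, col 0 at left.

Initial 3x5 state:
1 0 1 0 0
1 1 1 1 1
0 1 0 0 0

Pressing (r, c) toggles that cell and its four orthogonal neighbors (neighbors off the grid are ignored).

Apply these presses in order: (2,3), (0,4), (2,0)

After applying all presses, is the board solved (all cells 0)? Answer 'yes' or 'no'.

Answer: no

Derivation:
After press 1 at (2,3):
1 0 1 0 0
1 1 1 0 1
0 1 1 1 1

After press 2 at (0,4):
1 0 1 1 1
1 1 1 0 0
0 1 1 1 1

After press 3 at (2,0):
1 0 1 1 1
0 1 1 0 0
1 0 1 1 1

Lights still on: 10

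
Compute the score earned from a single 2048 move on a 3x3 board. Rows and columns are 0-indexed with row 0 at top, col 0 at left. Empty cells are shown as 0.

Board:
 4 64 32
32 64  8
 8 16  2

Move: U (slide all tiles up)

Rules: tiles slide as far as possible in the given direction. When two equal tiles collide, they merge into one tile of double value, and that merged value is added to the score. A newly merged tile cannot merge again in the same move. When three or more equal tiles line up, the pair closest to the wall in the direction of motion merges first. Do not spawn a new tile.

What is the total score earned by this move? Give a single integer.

Answer: 128

Derivation:
Slide up:
col 0: [4, 32, 8] -> [4, 32, 8]  score +0 (running 0)
col 1: [64, 64, 16] -> [128, 16, 0]  score +128 (running 128)
col 2: [32, 8, 2] -> [32, 8, 2]  score +0 (running 128)
Board after move:
  4 128  32
 32  16   8
  8   0   2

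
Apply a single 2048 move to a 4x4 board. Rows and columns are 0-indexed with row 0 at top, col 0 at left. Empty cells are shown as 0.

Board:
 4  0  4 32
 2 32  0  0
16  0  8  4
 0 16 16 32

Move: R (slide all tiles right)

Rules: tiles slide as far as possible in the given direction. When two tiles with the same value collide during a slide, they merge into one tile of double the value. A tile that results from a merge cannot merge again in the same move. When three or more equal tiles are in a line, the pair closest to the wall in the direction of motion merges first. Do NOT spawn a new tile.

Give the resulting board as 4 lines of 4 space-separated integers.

Answer:  0  0  8 32
 0  0  2 32
 0 16  8  4
 0  0 32 32

Derivation:
Slide right:
row 0: [4, 0, 4, 32] -> [0, 0, 8, 32]
row 1: [2, 32, 0, 0] -> [0, 0, 2, 32]
row 2: [16, 0, 8, 4] -> [0, 16, 8, 4]
row 3: [0, 16, 16, 32] -> [0, 0, 32, 32]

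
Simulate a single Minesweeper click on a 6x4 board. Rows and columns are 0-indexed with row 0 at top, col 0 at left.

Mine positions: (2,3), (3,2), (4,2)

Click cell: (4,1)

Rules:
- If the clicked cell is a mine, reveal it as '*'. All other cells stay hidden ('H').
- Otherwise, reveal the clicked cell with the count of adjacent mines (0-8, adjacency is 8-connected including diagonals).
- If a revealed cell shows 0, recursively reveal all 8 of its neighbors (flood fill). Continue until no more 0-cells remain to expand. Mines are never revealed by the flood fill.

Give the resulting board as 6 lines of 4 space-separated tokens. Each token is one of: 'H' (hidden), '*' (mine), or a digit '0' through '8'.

H H H H
H H H H
H H H H
H H H H
H 2 H H
H H H H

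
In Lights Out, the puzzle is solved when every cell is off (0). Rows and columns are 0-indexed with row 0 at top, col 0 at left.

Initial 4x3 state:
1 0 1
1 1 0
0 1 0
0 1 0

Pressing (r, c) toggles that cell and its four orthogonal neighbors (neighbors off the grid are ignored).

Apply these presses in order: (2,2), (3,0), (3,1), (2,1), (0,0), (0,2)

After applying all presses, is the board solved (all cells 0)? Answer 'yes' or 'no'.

After press 1 at (2,2):
1 0 1
1 1 1
0 0 1
0 1 1

After press 2 at (3,0):
1 0 1
1 1 1
1 0 1
1 0 1

After press 3 at (3,1):
1 0 1
1 1 1
1 1 1
0 1 0

After press 4 at (2,1):
1 0 1
1 0 1
0 0 0
0 0 0

After press 5 at (0,0):
0 1 1
0 0 1
0 0 0
0 0 0

After press 6 at (0,2):
0 0 0
0 0 0
0 0 0
0 0 0

Lights still on: 0

Answer: yes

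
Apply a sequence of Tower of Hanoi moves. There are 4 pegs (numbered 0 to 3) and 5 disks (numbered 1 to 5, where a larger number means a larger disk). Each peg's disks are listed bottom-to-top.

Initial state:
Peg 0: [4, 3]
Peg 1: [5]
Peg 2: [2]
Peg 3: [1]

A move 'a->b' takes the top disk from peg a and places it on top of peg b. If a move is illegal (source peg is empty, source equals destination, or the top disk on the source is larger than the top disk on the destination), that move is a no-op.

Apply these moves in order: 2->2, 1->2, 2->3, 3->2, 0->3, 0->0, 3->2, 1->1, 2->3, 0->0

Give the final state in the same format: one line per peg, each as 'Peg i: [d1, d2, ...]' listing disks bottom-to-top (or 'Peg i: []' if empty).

Answer: Peg 0: [4]
Peg 1: [5]
Peg 2: [2]
Peg 3: [3, 1]

Derivation:
After move 1 (2->2):
Peg 0: [4, 3]
Peg 1: [5]
Peg 2: [2]
Peg 3: [1]

After move 2 (1->2):
Peg 0: [4, 3]
Peg 1: [5]
Peg 2: [2]
Peg 3: [1]

After move 3 (2->3):
Peg 0: [4, 3]
Peg 1: [5]
Peg 2: [2]
Peg 3: [1]

After move 4 (3->2):
Peg 0: [4, 3]
Peg 1: [5]
Peg 2: [2, 1]
Peg 3: []

After move 5 (0->3):
Peg 0: [4]
Peg 1: [5]
Peg 2: [2, 1]
Peg 3: [3]

After move 6 (0->0):
Peg 0: [4]
Peg 1: [5]
Peg 2: [2, 1]
Peg 3: [3]

After move 7 (3->2):
Peg 0: [4]
Peg 1: [5]
Peg 2: [2, 1]
Peg 3: [3]

After move 8 (1->1):
Peg 0: [4]
Peg 1: [5]
Peg 2: [2, 1]
Peg 3: [3]

After move 9 (2->3):
Peg 0: [4]
Peg 1: [5]
Peg 2: [2]
Peg 3: [3, 1]

After move 10 (0->0):
Peg 0: [4]
Peg 1: [5]
Peg 2: [2]
Peg 3: [3, 1]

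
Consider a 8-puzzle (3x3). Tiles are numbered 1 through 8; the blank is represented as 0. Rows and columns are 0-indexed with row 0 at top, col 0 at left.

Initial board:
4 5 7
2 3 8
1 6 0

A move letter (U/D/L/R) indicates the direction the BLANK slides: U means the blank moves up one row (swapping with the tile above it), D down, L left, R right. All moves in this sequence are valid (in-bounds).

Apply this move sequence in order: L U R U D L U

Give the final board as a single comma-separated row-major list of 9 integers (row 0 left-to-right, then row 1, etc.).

After move 1 (L):
4 5 7
2 3 8
1 0 6

After move 2 (U):
4 5 7
2 0 8
1 3 6

After move 3 (R):
4 5 7
2 8 0
1 3 6

After move 4 (U):
4 5 0
2 8 7
1 3 6

After move 5 (D):
4 5 7
2 8 0
1 3 6

After move 6 (L):
4 5 7
2 0 8
1 3 6

After move 7 (U):
4 0 7
2 5 8
1 3 6

Answer: 4, 0, 7, 2, 5, 8, 1, 3, 6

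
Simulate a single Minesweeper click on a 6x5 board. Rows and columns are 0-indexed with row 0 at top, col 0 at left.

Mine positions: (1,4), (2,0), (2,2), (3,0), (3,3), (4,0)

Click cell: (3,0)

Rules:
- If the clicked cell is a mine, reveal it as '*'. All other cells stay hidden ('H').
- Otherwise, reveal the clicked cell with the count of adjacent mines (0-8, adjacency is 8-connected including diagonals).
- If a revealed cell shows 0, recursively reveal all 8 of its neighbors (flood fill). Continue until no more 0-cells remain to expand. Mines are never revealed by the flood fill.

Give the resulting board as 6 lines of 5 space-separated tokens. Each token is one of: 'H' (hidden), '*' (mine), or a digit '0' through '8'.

H H H H H
H H H H H
H H H H H
* H H H H
H H H H H
H H H H H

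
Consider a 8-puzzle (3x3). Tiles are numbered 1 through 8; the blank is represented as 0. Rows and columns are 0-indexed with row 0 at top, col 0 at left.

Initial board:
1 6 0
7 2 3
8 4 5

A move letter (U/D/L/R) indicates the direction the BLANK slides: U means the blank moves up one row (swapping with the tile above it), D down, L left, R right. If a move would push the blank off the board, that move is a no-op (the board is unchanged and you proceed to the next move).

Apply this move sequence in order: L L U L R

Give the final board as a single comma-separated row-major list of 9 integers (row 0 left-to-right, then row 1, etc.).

After move 1 (L):
1 0 6
7 2 3
8 4 5

After move 2 (L):
0 1 6
7 2 3
8 4 5

After move 3 (U):
0 1 6
7 2 3
8 4 5

After move 4 (L):
0 1 6
7 2 3
8 4 5

After move 5 (R):
1 0 6
7 2 3
8 4 5

Answer: 1, 0, 6, 7, 2, 3, 8, 4, 5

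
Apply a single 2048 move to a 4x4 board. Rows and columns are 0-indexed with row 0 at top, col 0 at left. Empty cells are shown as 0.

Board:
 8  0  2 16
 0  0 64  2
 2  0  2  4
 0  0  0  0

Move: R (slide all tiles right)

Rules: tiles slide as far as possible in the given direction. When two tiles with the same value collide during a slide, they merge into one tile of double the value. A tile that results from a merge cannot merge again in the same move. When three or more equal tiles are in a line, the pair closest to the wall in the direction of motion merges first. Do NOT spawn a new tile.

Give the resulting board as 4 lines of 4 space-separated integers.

Answer:  0  8  2 16
 0  0 64  2
 0  0  4  4
 0  0  0  0

Derivation:
Slide right:
row 0: [8, 0, 2, 16] -> [0, 8, 2, 16]
row 1: [0, 0, 64, 2] -> [0, 0, 64, 2]
row 2: [2, 0, 2, 4] -> [0, 0, 4, 4]
row 3: [0, 0, 0, 0] -> [0, 0, 0, 0]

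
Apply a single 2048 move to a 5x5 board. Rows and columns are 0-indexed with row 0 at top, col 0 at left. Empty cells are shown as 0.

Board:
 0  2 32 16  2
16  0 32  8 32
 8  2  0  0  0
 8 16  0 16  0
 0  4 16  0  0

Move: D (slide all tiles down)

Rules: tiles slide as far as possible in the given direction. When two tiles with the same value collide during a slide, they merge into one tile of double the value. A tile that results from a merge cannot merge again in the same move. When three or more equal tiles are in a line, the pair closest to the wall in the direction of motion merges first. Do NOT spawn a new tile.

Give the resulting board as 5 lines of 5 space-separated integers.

Slide down:
col 0: [0, 16, 8, 8, 0] -> [0, 0, 0, 16, 16]
col 1: [2, 0, 2, 16, 4] -> [0, 0, 4, 16, 4]
col 2: [32, 32, 0, 0, 16] -> [0, 0, 0, 64, 16]
col 3: [16, 8, 0, 16, 0] -> [0, 0, 16, 8, 16]
col 4: [2, 32, 0, 0, 0] -> [0, 0, 0, 2, 32]

Answer:  0  0  0  0  0
 0  0  0  0  0
 0  4  0 16  0
16 16 64  8  2
16  4 16 16 32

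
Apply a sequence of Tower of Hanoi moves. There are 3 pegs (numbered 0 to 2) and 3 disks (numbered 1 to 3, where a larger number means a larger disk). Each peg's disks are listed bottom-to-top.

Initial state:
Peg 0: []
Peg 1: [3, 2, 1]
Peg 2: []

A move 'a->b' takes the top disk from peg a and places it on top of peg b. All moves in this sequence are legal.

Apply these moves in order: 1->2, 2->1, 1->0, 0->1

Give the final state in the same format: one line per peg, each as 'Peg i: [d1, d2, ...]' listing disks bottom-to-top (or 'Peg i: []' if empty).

Answer: Peg 0: []
Peg 1: [3, 2, 1]
Peg 2: []

Derivation:
After move 1 (1->2):
Peg 0: []
Peg 1: [3, 2]
Peg 2: [1]

After move 2 (2->1):
Peg 0: []
Peg 1: [3, 2, 1]
Peg 2: []

After move 3 (1->0):
Peg 0: [1]
Peg 1: [3, 2]
Peg 2: []

After move 4 (0->1):
Peg 0: []
Peg 1: [3, 2, 1]
Peg 2: []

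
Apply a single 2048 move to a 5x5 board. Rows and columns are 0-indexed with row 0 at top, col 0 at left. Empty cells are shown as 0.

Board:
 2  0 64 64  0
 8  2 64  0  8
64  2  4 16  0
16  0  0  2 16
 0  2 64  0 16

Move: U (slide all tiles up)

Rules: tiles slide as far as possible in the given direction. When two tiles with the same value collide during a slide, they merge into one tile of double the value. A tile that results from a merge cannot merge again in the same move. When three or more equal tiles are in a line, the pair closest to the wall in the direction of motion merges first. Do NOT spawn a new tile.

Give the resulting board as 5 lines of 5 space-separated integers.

Slide up:
col 0: [2, 8, 64, 16, 0] -> [2, 8, 64, 16, 0]
col 1: [0, 2, 2, 0, 2] -> [4, 2, 0, 0, 0]
col 2: [64, 64, 4, 0, 64] -> [128, 4, 64, 0, 0]
col 3: [64, 0, 16, 2, 0] -> [64, 16, 2, 0, 0]
col 4: [0, 8, 0, 16, 16] -> [8, 32, 0, 0, 0]

Answer:   2   4 128  64   8
  8   2   4  16  32
 64   0  64   2   0
 16   0   0   0   0
  0   0   0   0   0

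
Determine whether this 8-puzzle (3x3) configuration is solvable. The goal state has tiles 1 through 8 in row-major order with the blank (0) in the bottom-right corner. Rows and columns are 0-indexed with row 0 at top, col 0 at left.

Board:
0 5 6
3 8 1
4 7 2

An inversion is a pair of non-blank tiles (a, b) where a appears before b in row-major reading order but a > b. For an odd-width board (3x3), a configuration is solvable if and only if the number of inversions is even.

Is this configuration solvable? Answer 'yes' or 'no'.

Inversions (pairs i<j in row-major order where tile[i] > tile[j] > 0): 16
16 is even, so the puzzle is solvable.

Answer: yes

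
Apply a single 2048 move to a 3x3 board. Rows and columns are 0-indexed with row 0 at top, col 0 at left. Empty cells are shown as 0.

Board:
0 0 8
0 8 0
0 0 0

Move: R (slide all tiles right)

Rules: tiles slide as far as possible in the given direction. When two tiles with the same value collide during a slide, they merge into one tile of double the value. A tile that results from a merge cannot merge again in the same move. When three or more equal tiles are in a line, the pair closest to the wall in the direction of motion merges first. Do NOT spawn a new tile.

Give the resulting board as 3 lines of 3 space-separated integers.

Slide right:
row 0: [0, 0, 8] -> [0, 0, 8]
row 1: [0, 8, 0] -> [0, 0, 8]
row 2: [0, 0, 0] -> [0, 0, 0]

Answer: 0 0 8
0 0 8
0 0 0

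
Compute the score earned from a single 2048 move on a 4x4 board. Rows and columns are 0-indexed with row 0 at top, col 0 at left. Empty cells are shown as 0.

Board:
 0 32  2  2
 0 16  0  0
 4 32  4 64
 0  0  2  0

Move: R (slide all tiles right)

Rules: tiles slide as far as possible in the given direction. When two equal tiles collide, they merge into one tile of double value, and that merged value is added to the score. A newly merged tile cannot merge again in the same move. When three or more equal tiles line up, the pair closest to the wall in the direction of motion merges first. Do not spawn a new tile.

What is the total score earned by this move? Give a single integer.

Answer: 4

Derivation:
Slide right:
row 0: [0, 32, 2, 2] -> [0, 0, 32, 4]  score +4 (running 4)
row 1: [0, 16, 0, 0] -> [0, 0, 0, 16]  score +0 (running 4)
row 2: [4, 32, 4, 64] -> [4, 32, 4, 64]  score +0 (running 4)
row 3: [0, 0, 2, 0] -> [0, 0, 0, 2]  score +0 (running 4)
Board after move:
 0  0 32  4
 0  0  0 16
 4 32  4 64
 0  0  0  2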